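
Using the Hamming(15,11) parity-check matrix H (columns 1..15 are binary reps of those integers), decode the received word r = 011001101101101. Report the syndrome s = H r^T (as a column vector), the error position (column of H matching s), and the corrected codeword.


s = (1, 1, 0, 1)^T, error position = 13, corrected codeword c = 011001101101001

Compute s = H r^T mod 2 one row at a time:
  s_1 = 0 + 1 + 1 + 0 + 1 + 1 + 0 + 1 = 5 ≡ 1 (mod 2).
  s_2 = 0 + 0 + 1 + 1 + 1 + 1 + 0 + 1 = 5 ≡ 1 (mod 2).
  s_3 = 1 + 1 + 1 + 1 + 1 + 0 + 0 + 1 = 6 ≡ 0 (mod 2).
  s_4 = 0 + 1 + 0 + 1 + 1 + 0 + 1 + 1 = 5 ≡ 1 (mod 2).
s = (1, 1, 0, 1)^T — this equals column 13 of H (binary 1101), so error is at position 13.
Correct: flip bit 13 of r = 011001101101101 to get c = 011001101101001.


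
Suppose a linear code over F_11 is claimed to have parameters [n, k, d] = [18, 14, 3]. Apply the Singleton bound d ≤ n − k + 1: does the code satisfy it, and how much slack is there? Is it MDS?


Singleton RHS = n − k + 1 = 5, slack = 2, bound satisfied, not MDS.

Singleton bound: d ≤ n − k + 1.
Here n = 18, k = 14, so n − k + 1 = 5.
Given d = 3, check d ≤ 5: YES.
Slack = (n − k + 1) − d = 2.
The code is NOT MDS (slack = 2 > 0).
Description: the claimed parameters are [18, 14, 3]_11; such a code would be non-MDS.


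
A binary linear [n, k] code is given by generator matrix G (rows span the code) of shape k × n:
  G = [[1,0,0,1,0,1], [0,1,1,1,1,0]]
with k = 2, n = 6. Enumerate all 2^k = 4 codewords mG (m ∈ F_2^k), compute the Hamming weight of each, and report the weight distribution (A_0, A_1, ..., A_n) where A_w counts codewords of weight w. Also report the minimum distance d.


Weight distribution: A_0 = 1, A_3 = 1, A_4 = 1, A_5 = 1. Minimum distance d = 3.

Enumerate all 2^2 = 4 messages m ∈ F_2^2.
For each, compute codeword c = mG in F_2^6, then tally its weight.
  m = 00 → c = 000000, weight = 0.
  m = 10 → c = 100101, weight = 3.
  m = 01 → c = 011110, weight = 4.
  m = 11 → c = 111011, weight = 5.
Tally weights:
  weight 0: 1 codewords.
  weight 3: 1 codewords.
  weight 4: 1 codewords.
  weight 5: 1 codewords.
Minimum distance d = smallest w > 0 with A_w > 0 = 3.
Sanity: Σ A_w = 4 = 2^2 = 4 ✓.


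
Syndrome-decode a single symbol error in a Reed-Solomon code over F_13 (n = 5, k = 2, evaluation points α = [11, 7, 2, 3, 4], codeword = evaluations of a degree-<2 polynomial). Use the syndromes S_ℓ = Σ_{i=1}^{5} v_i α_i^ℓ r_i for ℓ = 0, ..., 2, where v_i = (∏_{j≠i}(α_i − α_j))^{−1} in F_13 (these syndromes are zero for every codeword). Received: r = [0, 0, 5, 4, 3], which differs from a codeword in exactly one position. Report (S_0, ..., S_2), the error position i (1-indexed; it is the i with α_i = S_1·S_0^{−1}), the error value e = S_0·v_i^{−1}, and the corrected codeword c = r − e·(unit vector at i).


S = (4, 5, 3), error at position 1, error magnitude e = 4, c = [9, 0, 5, 4, 3].

Step 1: column multipliers v_i = (∏_{j≠i}(α_i − α_j))^{−1} mod 13.
  i = 1 (α = 11): (11−7)(11−2)(11−3)(11−4) = 4·9·8·7 = 2016 ≡ 1, so v_1 = 1^{−1} = 1 (mod 13).
  i = 2 (α = 7): (7−11)(7−2)(7−3)(7−4) = (−4)·5·4·3 = −240 ≡ 7, so v_2 = 7^{−1} = 2 (mod 13).
  i = 3 (α = 2): (2−11)(2−7)(2−3)(2−4) = (−9)·(−5)·(−1)·(−2) = 90 ≡ 12, so v_3 = 12^{−1} = 12 (mod 13).
  i = 4 (α = 3): (3−11)(3−7)(3−2)(3−4) = (−8)·(−4)·1·(−1) = −32 ≡ 7, so v_4 = 7^{−1} = 2 (mod 13).
  i = 5 (α = 4): (4−11)(4−7)(4−2)(4−3) = (−7)·(−3)·2·1 = 42 ≡ 3, so v_5 = 3^{−1} = 9 (mod 13).
  v = [1, 2, 12, 2, 9].
Step 2: syndromes of r = [0, 0, 5, 4, 3] (all sums mod 13).
  S_0 = Σ v_i r_i = 1·0 + 2·0 + 12·5 + 2·4 + 9·3 = 95 ≡ 4.
  S_1 = Σ v_i α_i r_i = 1·11·0 + 2·7·0 + 12·2·5 + 2·3·4 + 9·4·3 = 252 ≡ 5.
  α_i^2 mod 13 = [4, 10, 4, 9, 3].
  S_2 = Σ v_i α_i^2 r_i = 1·4·0 + 2·10·0 + 12·4·5 + 2·9·4 + 9·3·3 = 393 ≡ 3.
  S = (4, 5, 3) ≠ 0, so r is not a codeword (an error is present).
Step 3: locate the error. For a single error e at position i, S_ℓ = v_i·e·α_i^ℓ, so α_err = S_1/S_0.
  S_0^{−1} = 4^{−1} = 10 (mod 13), so α_err = 5·10 = 50 ≡ 11 = α_1. Error position i = 1.
  Consistency check: S_2/S_1 = 3·8 = 24 ≡ 11 = α_err ✓ (single-error assumption holds).
Step 4: error magnitude e = S_0/v_1 = S_0·∏_{j≠1}(α_1 − α_j) = 4·1 = 4 ≡ 4 (mod 13).
Step 5: correct position 1: c_1 = r_1 − e = 0 − 4 ≡ 9 (mod 13). Hence c = [9, 0, 5, 4, 3].
  Check: interpolating c through the α_i gives m(x) = 7 + 12·x (degree < 2) with m(α_i) = c_i for every i, so c is indeed a codeword.


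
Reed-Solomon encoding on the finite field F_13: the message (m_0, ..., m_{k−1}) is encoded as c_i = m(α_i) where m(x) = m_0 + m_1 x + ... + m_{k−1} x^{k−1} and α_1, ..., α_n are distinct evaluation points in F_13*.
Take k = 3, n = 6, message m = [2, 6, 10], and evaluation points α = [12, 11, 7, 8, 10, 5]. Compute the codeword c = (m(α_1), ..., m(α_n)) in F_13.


c = [6, 4, 1, 1, 9, 9]

Message polynomial: m(x) = 2 + 6·x + 10·x^2 (mod 13).
For each evaluation point α_i, compute m(α_i) mod 13:
  α_1 = 12: Horner steps 10 → 9 → 6, so m(12) = 6.
  α_2 = 11: Horner steps 10 → 12 → 4, so m(11) = 4.
  α_3 = 7: Horner steps 10 → 11 → 1, so m(7) = 1.
  α_4 = 8: Horner steps 10 → 8 → 1, so m(8) = 1.
  α_5 = 10: Horner steps 10 → 2 → 9, so m(10) = 9.
  α_6 = 5: Horner steps 10 → 4 → 9, so m(5) = 9.
Codeword c = [6, 4, 1, 1, 9, 9] ∈ F_13^6.


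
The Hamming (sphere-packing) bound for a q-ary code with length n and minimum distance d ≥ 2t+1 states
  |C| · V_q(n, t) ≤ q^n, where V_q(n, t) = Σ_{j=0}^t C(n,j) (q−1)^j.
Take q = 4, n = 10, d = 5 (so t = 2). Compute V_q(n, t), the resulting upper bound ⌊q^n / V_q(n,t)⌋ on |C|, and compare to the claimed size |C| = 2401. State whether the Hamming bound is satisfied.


V_q(n, t) = 436, q^n = 1048576, Hamming bound = 2404, |C| = 2401 ≤ bound (satisfied).

Step 1: Compute V_q(n, t) = Σ_{j=0}^2 C(n, j) (q−1)^j.
  j = 0: C(10,0)·(3)^0 = 1·1 = 1.
  j = 1: C(10,1)·(3)^1 = 10·3 = 30.
  j = 2: C(10,2)·(3)^2 = 45·9 = 405.
  V_q(n, t) = 1 + 30 + 405 = 436.
Step 2: q^n = 4^10 = 1048576.
Step 3: Hamming bound ⌊q^n / V_q(n,t)⌋ = ⌊1048576/436⌋ = 2404.
Step 4: Compare |C| = 2401 to 2404: satisfied.
The claimed |C| lies below the Hamming bound.


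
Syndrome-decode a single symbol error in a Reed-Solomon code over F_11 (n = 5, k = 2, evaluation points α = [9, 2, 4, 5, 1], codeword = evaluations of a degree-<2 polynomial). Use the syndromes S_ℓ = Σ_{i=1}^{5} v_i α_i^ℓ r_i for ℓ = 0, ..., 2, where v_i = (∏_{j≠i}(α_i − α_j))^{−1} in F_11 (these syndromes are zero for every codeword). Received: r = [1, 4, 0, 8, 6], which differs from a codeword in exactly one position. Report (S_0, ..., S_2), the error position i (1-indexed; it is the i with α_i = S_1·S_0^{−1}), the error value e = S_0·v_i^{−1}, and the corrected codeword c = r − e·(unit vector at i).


S = (3, 4, 9), error at position 4, error magnitude e = 10, c = [1, 4, 0, 9, 6].

Step 1: column multipliers v_i = (∏_{j≠i}(α_i − α_j))^{−1} mod 11.
  i = 1 (α = 9): (9−2)(9−4)(9−5)(9−1) = 7·5·4·8 = 1120 ≡ 9, so v_1 = 9^{−1} = 5 (mod 11).
  i = 2 (α = 2): (2−9)(2−4)(2−5)(2−1) = (−7)·(−2)·(−3)·1 = −42 ≡ 2, so v_2 = 2^{−1} = 6 (mod 11).
  i = 3 (α = 4): (4−9)(4−2)(4−5)(4−1) = (−5)·2·(−1)·3 = 30 ≡ 8, so v_3 = 8^{−1} = 7 (mod 11).
  i = 4 (α = 5): (5−9)(5−2)(5−4)(5−1) = (−4)·3·1·4 = −48 ≡ 7, so v_4 = 7^{−1} = 8 (mod 11).
  i = 5 (α = 1): (1−9)(1−2)(1−4)(1−5) = (−8)·(−1)·(−3)·(−4) = 96 ≡ 8, so v_5 = 8^{−1} = 7 (mod 11).
  v = [5, 6, 7, 8, 7].
Step 2: syndromes of r = [1, 4, 0, 8, 6] (all sums mod 11).
  S_0 = Σ v_i r_i = 5·1 + 6·4 + 7·0 + 8·8 + 7·6 = 135 ≡ 3.
  S_1 = Σ v_i α_i r_i = 5·9·1 + 6·2·4 + 7·4·0 + 8·5·8 + 7·1·6 = 455 ≡ 4.
  α_i^2 mod 11 = [4, 4, 5, 3, 1].
  S_2 = Σ v_i α_i^2 r_i = 5·4·1 + 6·4·4 + 7·5·0 + 8·3·8 + 7·1·6 = 350 ≡ 9.
  S = (3, 4, 9) ≠ 0, so r is not a codeword (an error is present).
Step 3: locate the error. For a single error e at position i, S_ℓ = v_i·e·α_i^ℓ, so α_err = S_1/S_0.
  S_0^{−1} = 3^{−1} = 4 (mod 11), so α_err = 4·4 = 16 ≡ 5 = α_4. Error position i = 4.
  Consistency check: S_2/S_1 = 9·3 = 27 ≡ 5 = α_err ✓ (single-error assumption holds).
Step 4: error magnitude e = S_0/v_4 = S_0·∏_{j≠4}(α_4 − α_j) = 3·7 = 21 ≡ 10 (mod 11).
Step 5: correct position 4: c_4 = r_4 − e = 8 − 10 ≡ 9 (mod 11). Hence c = [1, 4, 0, 9, 6].
  Check: interpolating c through the α_i gives m(x) = 8 + 9·x (degree < 2) with m(α_i) = c_i for every i, so c is indeed a codeword.


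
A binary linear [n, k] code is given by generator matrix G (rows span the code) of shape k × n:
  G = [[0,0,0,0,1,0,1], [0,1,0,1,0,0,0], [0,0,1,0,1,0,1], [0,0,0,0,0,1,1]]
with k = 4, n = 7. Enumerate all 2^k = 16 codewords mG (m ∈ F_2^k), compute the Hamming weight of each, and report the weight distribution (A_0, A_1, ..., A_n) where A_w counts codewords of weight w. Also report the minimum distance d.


Weight distribution: A_0 = 1, A_1 = 1, A_2 = 4, A_3 = 4, A_4 = 3, A_5 = 3. Minimum distance d = 1.

Enumerate all 2^4 = 16 messages m ∈ F_2^4.
For each, compute codeword c = mG in F_2^7, then tally its weight.
  m = 0000 → c = 0000000, weight = 0.
  m = 1000 → c = 0000101, weight = 2.
  m = 0100 → c = 0101000, weight = 2.
  m = 1100 → c = 0101101, weight = 4.
  m = 0010 → c = 0010101, weight = 3.
  m = 1010 → c = 0010000, weight = 1.
  m = 0110 → c = 0111101, weight = 5.
  m = 1110 → c = 0111000, weight = 3.
  m = 0001 → c = 0000011, weight = 2.
  m = 1001 → c = 0000110, weight = 2.
  m = 0101 → c = 0101011, weight = 4.
  m = 1101 → c = 0101110, weight = 4.
  m = 0011 → c = 0010110, weight = 3.
  m = 1011 → c = 0010011, weight = 3.
  m = 0111 → c = 0111110, weight = 5.
  m = 1111 → c = 0111011, weight = 5.
Tally weights:
  weight 0: 1 codewords.
  weight 1: 1 codewords.
  weight 2: 4 codewords.
  weight 3: 4 codewords.
  weight 4: 3 codewords.
  weight 5: 3 codewords.
Minimum distance d = smallest w > 0 with A_w > 0 = 1.
Sanity: Σ A_w = 16 = 2^4 = 16 ✓.


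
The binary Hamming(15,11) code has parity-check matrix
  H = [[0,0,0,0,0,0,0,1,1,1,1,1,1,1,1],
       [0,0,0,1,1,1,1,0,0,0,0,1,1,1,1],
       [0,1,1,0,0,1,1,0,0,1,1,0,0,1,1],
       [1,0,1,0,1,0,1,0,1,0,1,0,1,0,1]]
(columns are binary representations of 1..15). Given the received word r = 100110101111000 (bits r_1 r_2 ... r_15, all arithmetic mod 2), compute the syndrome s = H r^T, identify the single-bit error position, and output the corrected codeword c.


s = (0, 0, 1, 1)^T, error position = 3, corrected codeword c = 101110101111000

Compute s = H r^T mod 2 one row at a time:
  s_1 = 0 + 1 + 1 + 1 + 1 + 0 + 0 + 0 = 4 ≡ 0 (mod 2).
  s_2 = 1 + 1 + 0 + 1 + 1 + 0 + 0 + 0 = 4 ≡ 0 (mod 2).
  s_3 = 0 + 0 + 0 + 1 + 1 + 1 + 0 + 0 = 3 ≡ 1 (mod 2).
  s_4 = 1 + 0 + 1 + 1 + 1 + 1 + 0 + 0 = 5 ≡ 1 (mod 2).
s = (0, 0, 1, 1)^T — this equals column 3 of H (binary 0011), so error is at position 3.
Correct: flip bit 3 of r = 100110101111000 to get c = 101110101111000.


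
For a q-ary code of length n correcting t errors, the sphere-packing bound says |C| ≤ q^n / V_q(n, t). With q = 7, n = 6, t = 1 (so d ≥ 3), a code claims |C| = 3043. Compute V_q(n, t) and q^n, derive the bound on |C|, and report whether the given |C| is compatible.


V_q(n, t) = 37, q^n = 117649, Hamming bound = 3179, |C| = 3043 ≤ bound (satisfied).

Step 1: Compute V_q(n, t) = Σ_{j=0}^1 C(n, j) (q−1)^j.
  j = 0: C(6,0)·(6)^0 = 1·1 = 1.
  j = 1: C(6,1)·(6)^1 = 6·6 = 36.
  V_q(n, t) = 1 + 36 = 37.
Step 2: q^n = 7^6 = 117649.
Step 3: Hamming bound ⌊q^n / V_q(n,t)⌋ = ⌊117649/37⌋ = 3179.
Step 4: Compare |C| = 3043 to 3179: satisfied.
The claimed |C| lies below the Hamming bound.


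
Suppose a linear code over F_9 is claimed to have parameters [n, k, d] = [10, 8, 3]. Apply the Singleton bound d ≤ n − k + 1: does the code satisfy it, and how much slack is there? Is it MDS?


Singleton RHS = n − k + 1 = 3, slack = 0, bound satisfied, MDS.

Singleton bound: d ≤ n − k + 1.
Here n = 10, k = 8, so n − k + 1 = 3.
Given d = 3, check d ≤ 3: YES.
Slack = (n − k + 1) − d = 0.
The code is MDS (slack = 0).
Description: the claimed parameters are [10, 8, 3]_9; such a code would be MDS (meets Singleton bound).


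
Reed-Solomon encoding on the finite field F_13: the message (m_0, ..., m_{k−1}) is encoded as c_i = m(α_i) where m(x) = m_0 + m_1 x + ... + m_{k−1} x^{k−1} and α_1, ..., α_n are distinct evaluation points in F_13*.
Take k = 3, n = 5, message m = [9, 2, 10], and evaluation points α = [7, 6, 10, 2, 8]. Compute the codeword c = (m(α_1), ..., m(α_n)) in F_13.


c = [6, 4, 2, 1, 2]

Message polynomial: m(x) = 9 + 2·x + 10·x^2 (mod 13).
For each evaluation point α_i, compute m(α_i) mod 13:
  α_1 = 7: Horner steps 10 → 7 → 6, so m(7) = 6.
  α_2 = 6: Horner steps 10 → 10 → 4, so m(6) = 4.
  α_3 = 10: Horner steps 10 → 11 → 2, so m(10) = 2.
  α_4 = 2: Horner steps 10 → 9 → 1, so m(2) = 1.
  α_5 = 8: Horner steps 10 → 4 → 2, so m(8) = 2.
Codeword c = [6, 4, 2, 1, 2] ∈ F_13^5.


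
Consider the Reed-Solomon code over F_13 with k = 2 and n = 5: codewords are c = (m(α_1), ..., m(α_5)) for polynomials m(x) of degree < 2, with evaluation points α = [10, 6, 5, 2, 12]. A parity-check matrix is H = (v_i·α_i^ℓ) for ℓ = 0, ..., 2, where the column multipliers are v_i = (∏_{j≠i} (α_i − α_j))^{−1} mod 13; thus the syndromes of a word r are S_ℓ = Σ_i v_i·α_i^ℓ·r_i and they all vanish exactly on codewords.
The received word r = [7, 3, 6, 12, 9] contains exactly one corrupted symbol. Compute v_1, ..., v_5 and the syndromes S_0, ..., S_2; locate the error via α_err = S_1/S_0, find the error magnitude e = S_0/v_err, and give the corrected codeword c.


S = (9, 6, 4), error at position 3, error magnitude e = 4, c = [7, 3, 2, 12, 9].

Step 1: column multipliers v_i = (∏_{j≠i}(α_i − α_j))^{−1} mod 13.
  i = 1 (α = 10): (10−6)(10−5)(10−2)(10−12) = 4·5·8·(−2) = −320 ≡ 5, so v_1 = 5^{−1} = 8 (mod 13).
  i = 2 (α = 6): (6−10)(6−5)(6−2)(6−12) = (−4)·1·4·(−6) = 96 ≡ 5, so v_2 = 5^{−1} = 8 (mod 13).
  i = 3 (α = 5): (5−10)(5−6)(5−2)(5−12) = (−5)·(−1)·3·(−7) = −105 ≡ 12, so v_3 = 12^{−1} = 12 (mod 13).
  i = 4 (α = 2): (2−10)(2−6)(2−5)(2−12) = (−8)·(−4)·(−3)·(−10) = 960 ≡ 11, so v_4 = 11^{−1} = 6 (mod 13).
  i = 5 (α = 12): (12−10)(12−6)(12−5)(12−2) = 2·6·7·10 = 840 ≡ 8, so v_5 = 8^{−1} = 5 (mod 13).
  v = [8, 8, 12, 6, 5].
Step 2: syndromes of r = [7, 3, 6, 12, 9] (all sums mod 13).
  S_0 = Σ v_i r_i = 8·7 + 8·3 + 12·6 + 6·12 + 5·9 = 269 ≡ 9.
  S_1 = Σ v_i α_i r_i = 8·10·7 + 8·6·3 + 12·5·6 + 6·2·12 + 5·12·9 = 1748 ≡ 6.
  α_i^2 mod 13 = [9, 10, 12, 4, 1].
  S_2 = Σ v_i α_i^2 r_i = 8·9·7 + 8·10·3 + 12·12·6 + 6·4·12 + 5·1·9 = 1941 ≡ 4.
  S = (9, 6, 4) ≠ 0, so r is not a codeword (an error is present).
Step 3: locate the error. For a single error e at position i, S_ℓ = v_i·e·α_i^ℓ, so α_err = S_1/S_0.
  S_0^{−1} = 9^{−1} = 3 (mod 13), so α_err = 6·3 = 18 ≡ 5 = α_3. Error position i = 3.
  Consistency check: S_2/S_1 = 4·11 = 44 ≡ 5 = α_err ✓ (single-error assumption holds).
Step 4: error magnitude e = S_0/v_3 = S_0·∏_{j≠3}(α_3 − α_j) = 9·12 = 108 ≡ 4 (mod 13).
Step 5: correct position 3: c_3 = r_3 − e = 6 − 4 ≡ 2 (mod 13). Hence c = [7, 3, 2, 12, 9].
  Check: interpolating c through the α_i gives m(x) = 10 + 1·x (degree < 2) with m(α_i) = c_i for every i, so c is indeed a codeword.


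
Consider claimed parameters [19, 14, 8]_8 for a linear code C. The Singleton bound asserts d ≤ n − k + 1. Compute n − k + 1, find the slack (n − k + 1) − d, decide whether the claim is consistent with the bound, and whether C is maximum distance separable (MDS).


Singleton RHS = n − k + 1 = 6, slack = -2, bound violated (no such code; not MDS).

Singleton bound: d ≤ n − k + 1.
Here n = 19, k = 14, so n − k + 1 = 6.
Given d = 8, check d ≤ 6: NO.
Slack = (n − k + 1) − d = -2.
The slack is negative: d = 8 exceeds n − k + 1 = 6 by 2, so the Singleton bound is violated and no linear [19, 14, 8]_8 code can exist. In particular it is not MDS (MDS requires d = n − k + 1 exactly).
Description: the claimed parameters are [19, 14, 8]_8; such a code would be impossible (violates the Singleton bound).


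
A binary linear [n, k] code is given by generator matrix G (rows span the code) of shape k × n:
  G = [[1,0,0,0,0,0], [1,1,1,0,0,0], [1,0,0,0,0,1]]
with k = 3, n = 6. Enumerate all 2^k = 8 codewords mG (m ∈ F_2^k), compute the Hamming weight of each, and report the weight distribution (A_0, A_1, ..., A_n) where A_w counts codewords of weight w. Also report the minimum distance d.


Weight distribution: A_0 = 1, A_1 = 2, A_2 = 2, A_3 = 2, A_4 = 1. Minimum distance d = 1.

Enumerate all 2^3 = 8 messages m ∈ F_2^3.
For each, compute codeword c = mG in F_2^6, then tally its weight.
  m = 000 → c = 000000, weight = 0.
  m = 100 → c = 100000, weight = 1.
  m = 010 → c = 111000, weight = 3.
  m = 110 → c = 011000, weight = 2.
  m = 001 → c = 100001, weight = 2.
  m = 101 → c = 000001, weight = 1.
  m = 011 → c = 011001, weight = 3.
  m = 111 → c = 111001, weight = 4.
Tally weights:
  weight 0: 1 codewords.
  weight 1: 2 codewords.
  weight 2: 2 codewords.
  weight 3: 2 codewords.
  weight 4: 1 codewords.
Minimum distance d = smallest w > 0 with A_w > 0 = 1.
Sanity: Σ A_w = 8 = 2^3 = 8 ✓.


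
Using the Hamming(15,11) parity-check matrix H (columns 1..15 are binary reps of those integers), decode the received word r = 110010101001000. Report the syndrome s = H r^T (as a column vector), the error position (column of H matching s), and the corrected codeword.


s = (0, 1, 0, 0)^T, error position = 4, corrected codeword c = 110110101001000

Compute s = H r^T mod 2 one row at a time:
  s_1 = 0 + 1 + 0 + 0 + 1 + 0 + 0 + 0 = 2 ≡ 0 (mod 2).
  s_2 = 0 + 1 + 0 + 1 + 1 + 0 + 0 + 0 = 3 ≡ 1 (mod 2).
  s_3 = 1 + 0 + 0 + 1 + 0 + 0 + 0 + 0 = 2 ≡ 0 (mod 2).
  s_4 = 1 + 0 + 1 + 1 + 1 + 0 + 0 + 0 = 4 ≡ 0 (mod 2).
s = (0, 1, 0, 0)^T — this equals column 4 of H (binary 0100), so error is at position 4.
Correct: flip bit 4 of r = 110010101001000 to get c = 110110101001000.


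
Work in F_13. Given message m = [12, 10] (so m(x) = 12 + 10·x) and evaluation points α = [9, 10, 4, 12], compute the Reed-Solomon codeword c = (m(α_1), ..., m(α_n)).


c = [11, 8, 0, 2]

Message polynomial: m(x) = 12 + 10·x (mod 13).
For each evaluation point α_i, compute m(α_i) mod 13:
  α_1 = 9: Horner steps 10 → 11, so m(9) = 11.
  α_2 = 10: Horner steps 10 → 8, so m(10) = 8.
  α_3 = 4: Horner steps 10 → 0, so m(4) = 0.
  α_4 = 12: Horner steps 10 → 2, so m(12) = 2.
Codeword c = [11, 8, 0, 2] ∈ F_13^4.


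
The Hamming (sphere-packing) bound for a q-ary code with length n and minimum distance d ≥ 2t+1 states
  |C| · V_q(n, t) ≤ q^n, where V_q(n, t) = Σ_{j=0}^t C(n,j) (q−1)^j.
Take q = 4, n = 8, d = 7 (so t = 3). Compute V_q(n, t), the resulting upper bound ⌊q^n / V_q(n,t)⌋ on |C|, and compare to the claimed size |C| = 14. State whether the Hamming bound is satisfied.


V_q(n, t) = 1789, q^n = 65536, Hamming bound = 36, |C| = 14 ≤ bound (satisfied).

Step 1: Compute V_q(n, t) = Σ_{j=0}^3 C(n, j) (q−1)^j.
  j = 0: C(8,0)·(3)^0 = 1·1 = 1.
  j = 1: C(8,1)·(3)^1 = 8·3 = 24.
  j = 2: C(8,2)·(3)^2 = 28·9 = 252.
  j = 3: C(8,3)·(3)^3 = 56·27 = 1512.
  V_q(n, t) = 1 + 24 + 252 + 1512 = 1789.
Step 2: q^n = 4^8 = 65536.
Step 3: Hamming bound ⌊q^n / V_q(n,t)⌋ = ⌊65536/1789⌋ = 36.
Step 4: Compare |C| = 14 to 36: satisfied.
The claimed |C| lies below the Hamming bound.


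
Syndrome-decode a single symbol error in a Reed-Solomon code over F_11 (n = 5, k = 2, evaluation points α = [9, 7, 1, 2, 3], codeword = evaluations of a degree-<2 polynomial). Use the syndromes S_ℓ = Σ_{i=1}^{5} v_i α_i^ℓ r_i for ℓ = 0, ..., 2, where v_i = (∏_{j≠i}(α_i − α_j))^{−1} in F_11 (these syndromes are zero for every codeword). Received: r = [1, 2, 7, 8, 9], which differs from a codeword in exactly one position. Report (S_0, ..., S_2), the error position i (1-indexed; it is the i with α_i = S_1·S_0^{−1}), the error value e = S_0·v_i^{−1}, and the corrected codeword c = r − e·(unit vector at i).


S = (8, 6, 10), error at position 1, error magnitude e = 8, c = [4, 2, 7, 8, 9].

Step 1: column multipliers v_i = (∏_{j≠i}(α_i − α_j))^{−1} mod 11.
  i = 1 (α = 9): (9−7)(9−1)(9−2)(9−3) = 2·8·7·6 = 672 ≡ 1, so v_1 = 1^{−1} = 1 (mod 11).
  i = 2 (α = 7): (7−9)(7−1)(7−2)(7−3) = (−2)·6·5·4 = −240 ≡ 2, so v_2 = 2^{−1} = 6 (mod 11).
  i = 3 (α = 1): (1−9)(1−7)(1−2)(1−3) = (−8)·(−6)·(−1)·(−2) = 96 ≡ 8, so v_3 = 8^{−1} = 7 (mod 11).
  i = 4 (α = 2): (2−9)(2−7)(2−1)(2−3) = (−7)·(−5)·1·(−1) = −35 ≡ 9, so v_4 = 9^{−1} = 5 (mod 11).
  i = 5 (α = 3): (3−9)(3−7)(3−1)(3−2) = (−6)·(−4)·2·1 = 48 ≡ 4, so v_5 = 4^{−1} = 3 (mod 11).
  v = [1, 6, 7, 5, 3].
Step 2: syndromes of r = [1, 2, 7, 8, 9] (all sums mod 11).
  S_0 = Σ v_i r_i = 1·1 + 6·2 + 7·7 + 5·8 + 3·9 = 129 ≡ 8.
  S_1 = Σ v_i α_i r_i = 1·9·1 + 6·7·2 + 7·1·7 + 5·2·8 + 3·3·9 = 303 ≡ 6.
  α_i^2 mod 11 = [4, 5, 1, 4, 9].
  S_2 = Σ v_i α_i^2 r_i = 1·4·1 + 6·5·2 + 7·1·7 + 5·4·8 + 3·9·9 = 516 ≡ 10.
  S = (8, 6, 10) ≠ 0, so r is not a codeword (an error is present).
Step 3: locate the error. For a single error e at position i, S_ℓ = v_i·e·α_i^ℓ, so α_err = S_1/S_0.
  S_0^{−1} = 8^{−1} = 7 (mod 11), so α_err = 6·7 = 42 ≡ 9 = α_1. Error position i = 1.
  Consistency check: S_2/S_1 = 10·2 = 20 ≡ 9 = α_err ✓ (single-error assumption holds).
Step 4: error magnitude e = S_0/v_1 = S_0·∏_{j≠1}(α_1 − α_j) = 8·1 = 8 ≡ 8 (mod 11).
Step 5: correct position 1: c_1 = r_1 − e = 1 − 8 ≡ 4 (mod 11). Hence c = [4, 2, 7, 8, 9].
  Check: interpolating c through the α_i gives m(x) = 6 + 1·x (degree < 2) with m(α_i) = c_i for every i, so c is indeed a codeword.


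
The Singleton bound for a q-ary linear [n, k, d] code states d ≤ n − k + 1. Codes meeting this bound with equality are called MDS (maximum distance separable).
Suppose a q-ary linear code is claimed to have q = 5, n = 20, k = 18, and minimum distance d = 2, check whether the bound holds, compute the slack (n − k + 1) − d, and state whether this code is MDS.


Singleton RHS = n − k + 1 = 3, slack = 1, bound satisfied, not MDS.

Singleton bound: d ≤ n − k + 1.
Here n = 20, k = 18, so n − k + 1 = 3.
Given d = 2, check d ≤ 3: YES.
Slack = (n − k + 1) − d = 1.
The code is NOT MDS (slack = 1 > 0).
Description: the claimed parameters are [20, 18, 2]_5; such a code would be non-MDS.


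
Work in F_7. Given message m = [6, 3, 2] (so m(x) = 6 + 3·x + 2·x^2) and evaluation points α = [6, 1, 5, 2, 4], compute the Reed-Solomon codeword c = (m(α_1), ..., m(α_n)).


c = [5, 4, 1, 6, 1]

Message polynomial: m(x) = 6 + 3·x + 2·x^2 (mod 7).
For each evaluation point α_i, compute m(α_i) mod 7:
  α_1 = 6: Horner steps 2 → 1 → 5, so m(6) = 5.
  α_2 = 1: Horner steps 2 → 5 → 4, so m(1) = 4.
  α_3 = 5: Horner steps 2 → 6 → 1, so m(5) = 1.
  α_4 = 2: Horner steps 2 → 0 → 6, so m(2) = 6.
  α_5 = 4: Horner steps 2 → 4 → 1, so m(4) = 1.
Codeword c = [5, 4, 1, 6, 1] ∈ F_7^5.


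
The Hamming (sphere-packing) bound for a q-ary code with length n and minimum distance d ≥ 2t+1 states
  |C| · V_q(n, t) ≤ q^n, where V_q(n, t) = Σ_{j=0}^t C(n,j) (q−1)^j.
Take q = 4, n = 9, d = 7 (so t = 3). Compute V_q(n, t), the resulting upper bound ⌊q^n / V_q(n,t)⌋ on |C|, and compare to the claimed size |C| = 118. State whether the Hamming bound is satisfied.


V_q(n, t) = 2620, q^n = 262144, Hamming bound = 100, |C| = 118 > bound (violated).

Step 1: Compute V_q(n, t) = Σ_{j=0}^3 C(n, j) (q−1)^j.
  j = 0: C(9,0)·(3)^0 = 1·1 = 1.
  j = 1: C(9,1)·(3)^1 = 9·3 = 27.
  j = 2: C(9,2)·(3)^2 = 36·9 = 324.
  j = 3: C(9,3)·(3)^3 = 84·27 = 2268.
  V_q(n, t) = 1 + 27 + 324 + 2268 = 2620.
Step 2: q^n = 4^9 = 262144.
Step 3: Hamming bound ⌊q^n / V_q(n,t)⌋ = ⌊262144/2620⌋ = 100.
Step 4: Compare |C| = 118 to 100: violated.
The claimed |C| lies above the Hamming bound, so no 4-ary code of length 9 with d ≥ 7 can have 118 codewords.


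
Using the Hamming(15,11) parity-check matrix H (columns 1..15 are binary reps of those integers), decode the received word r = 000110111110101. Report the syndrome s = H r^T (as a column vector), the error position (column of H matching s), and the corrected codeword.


s = (0, 1, 0, 0)^T, error position = 4, corrected codeword c = 000010111110101

Compute s = H r^T mod 2 one row at a time:
  s_1 = 1 + 1 + 1 + 1 + 0 + 1 + 0 + 1 = 6 ≡ 0 (mod 2).
  s_2 = 1 + 1 + 0 + 1 + 0 + 1 + 0 + 1 = 5 ≡ 1 (mod 2).
  s_3 = 0 + 0 + 0 + 1 + 1 + 1 + 0 + 1 = 4 ≡ 0 (mod 2).
  s_4 = 0 + 0 + 1 + 1 + 1 + 1 + 1 + 1 = 6 ≡ 0 (mod 2).
s = (0, 1, 0, 0)^T — this equals column 4 of H (binary 0100), so error is at position 4.
Correct: flip bit 4 of r = 000110111110101 to get c = 000010111110101.


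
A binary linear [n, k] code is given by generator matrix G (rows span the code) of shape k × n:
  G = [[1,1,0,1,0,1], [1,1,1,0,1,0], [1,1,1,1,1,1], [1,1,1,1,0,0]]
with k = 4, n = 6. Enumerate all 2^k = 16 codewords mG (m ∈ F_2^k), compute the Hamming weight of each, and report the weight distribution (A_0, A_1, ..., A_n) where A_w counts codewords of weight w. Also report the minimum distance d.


Weight distribution: A_0 = 1, A_2 = 7, A_4 = 7, A_6 = 1. Minimum distance d = 2.

Enumerate all 2^4 = 16 messages m ∈ F_2^4.
For each, compute codeword c = mG in F_2^6, then tally its weight.
  m = 0000 → c = 000000, weight = 0.
  m = 1000 → c = 110101, weight = 4.
  m = 0100 → c = 111010, weight = 4.
  m = 1100 → c = 001111, weight = 4.
  m = 0010 → c = 111111, weight = 6.
  m = 1010 → c = 001010, weight = 2.
  m = 0110 → c = 000101, weight = 2.
  m = 1110 → c = 110000, weight = 2.
  m = 0001 → c = 111100, weight = 4.
  m = 1001 → c = 001001, weight = 2.
  m = 0101 → c = 000110, weight = 2.
  m = 1101 → c = 110011, weight = 4.
  m = 0011 → c = 000011, weight = 2.
  m = 1011 → c = 110110, weight = 4.
  m = 0111 → c = 111001, weight = 4.
  m = 1111 → c = 001100, weight = 2.
Tally weights:
  weight 0: 1 codewords.
  weight 2: 7 codewords.
  weight 4: 7 codewords.
  weight 6: 1 codewords.
Minimum distance d = smallest w > 0 with A_w > 0 = 2.
Sanity: Σ A_w = 16 = 2^4 = 16 ✓.


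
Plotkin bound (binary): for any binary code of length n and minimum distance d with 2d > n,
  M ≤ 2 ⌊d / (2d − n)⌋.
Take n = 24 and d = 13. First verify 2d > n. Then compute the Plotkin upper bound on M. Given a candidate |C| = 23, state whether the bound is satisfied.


Plotkin bound M ≤ 12; given |C| = 23 > bound (violated).

Check applicability: 2d = 26, n = 24.
2d − n = 2 > 0, so Plotkin applies.
Compute d/(2d−n) = 13/2 ≈ 6.5000.
⌊d/(2d−n)⌋ = 6.
Plotkin bound: M ≤ 2·6 = 12.
Given |C| = 23, check: VIOLATED.
This |C| is above the Plotkin bound, so no binary code with n = 24, d = 13 and 23 codewords exists.


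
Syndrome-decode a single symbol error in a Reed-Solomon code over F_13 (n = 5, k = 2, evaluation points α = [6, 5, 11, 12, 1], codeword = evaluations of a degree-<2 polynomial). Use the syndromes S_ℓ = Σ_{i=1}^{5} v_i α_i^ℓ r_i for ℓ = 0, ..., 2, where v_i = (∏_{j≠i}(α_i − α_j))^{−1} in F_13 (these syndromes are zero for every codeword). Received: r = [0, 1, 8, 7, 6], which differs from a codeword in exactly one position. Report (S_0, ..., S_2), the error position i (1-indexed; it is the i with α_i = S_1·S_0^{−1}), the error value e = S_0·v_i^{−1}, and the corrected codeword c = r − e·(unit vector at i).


S = (9, 9, 9), error at position 5, error magnitude e = 1, c = [0, 1, 8, 7, 5].

Step 1: column multipliers v_i = (∏_{j≠i}(α_i − α_j))^{−1} mod 13.
  i = 1 (α = 6): (6−5)(6−11)(6−12)(6−1) = 1·(−5)·(−6)·5 = 150 ≡ 7, so v_1 = 7^{−1} = 2 (mod 13).
  i = 2 (α = 5): (5−6)(5−11)(5−12)(5−1) = (−1)·(−6)·(−7)·4 = −168 ≡ 1, so v_2 = 1^{−1} = 1 (mod 13).
  i = 3 (α = 11): (11−6)(11−5)(11−12)(11−1) = 5·6·(−1)·10 = −300 ≡ 12, so v_3 = 12^{−1} = 12 (mod 13).
  i = 4 (α = 12): (12−6)(12−5)(12−11)(12−1) = 6·7·1·11 = 462 ≡ 7, so v_4 = 7^{−1} = 2 (mod 13).
  i = 5 (α = 1): (1−6)(1−5)(1−11)(1−12) = (−5)·(−4)·(−10)·(−11) = 2200 ≡ 3, so v_5 = 3^{−1} = 9 (mod 13).
  v = [2, 1, 12, 2, 9].
Step 2: syndromes of r = [0, 1, 8, 7, 6] (all sums mod 13).
  S_0 = Σ v_i r_i = 2·0 + 1·1 + 12·8 + 2·7 + 9·6 = 165 ≡ 9.
  S_1 = Σ v_i α_i r_i = 2·6·0 + 1·5·1 + 12·11·8 + 2·12·7 + 9·1·6 = 1283 ≡ 9.
  α_i^2 mod 13 = [10, 12, 4, 1, 1].
  S_2 = Σ v_i α_i^2 r_i = 2·10·0 + 1·12·1 + 12·4·8 + 2·1·7 + 9·1·6 = 464 ≡ 9.
  S = (9, 9, 9) ≠ 0, so r is not a codeword (an error is present).
Step 3: locate the error. For a single error e at position i, S_ℓ = v_i·e·α_i^ℓ, so α_err = S_1/S_0.
  S_0^{−1} = 9^{−1} = 3 (mod 13), so α_err = 9·3 = 27 ≡ 1 = α_5. Error position i = 5.
  Consistency check: S_2/S_1 = 9·3 = 27 ≡ 1 = α_err ✓ (single-error assumption holds).
Step 4: error magnitude e = S_0/v_5 = S_0·∏_{j≠5}(α_5 − α_j) = 9·3 = 27 ≡ 1 (mod 13).
Step 5: correct position 5: c_5 = r_5 − e = 6 − 1 ≡ 5 (mod 13). Hence c = [0, 1, 8, 7, 5].
  Check: interpolating c through the α_i gives m(x) = 6 + 12·x (degree < 2) with m(α_i) = c_i for every i, so c is indeed a codeword.


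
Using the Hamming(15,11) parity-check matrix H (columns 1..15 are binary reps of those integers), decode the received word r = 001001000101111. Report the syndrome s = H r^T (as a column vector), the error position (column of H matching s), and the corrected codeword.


s = (1, 1, 1, 1)^T, error position = 15, corrected codeword c = 001001000101110

Compute s = H r^T mod 2 one row at a time:
  s_1 = 0 + 0 + 1 + 0 + 1 + 1 + 1 + 1 = 5 ≡ 1 (mod 2).
  s_2 = 0 + 0 + 1 + 0 + 1 + 1 + 1 + 1 = 5 ≡ 1 (mod 2).
  s_3 = 0 + 1 + 1 + 0 + 1 + 0 + 1 + 1 = 5 ≡ 1 (mod 2).
  s_4 = 0 + 1 + 0 + 0 + 0 + 0 + 1 + 1 = 3 ≡ 1 (mod 2).
s = (1, 1, 1, 1)^T — this equals column 15 of H (binary 1111), so error is at position 15.
Correct: flip bit 15 of r = 001001000101111 to get c = 001001000101110.


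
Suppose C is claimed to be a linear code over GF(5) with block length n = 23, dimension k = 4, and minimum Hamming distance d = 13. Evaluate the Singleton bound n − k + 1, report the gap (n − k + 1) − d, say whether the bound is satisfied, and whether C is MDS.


Singleton RHS = n − k + 1 = 20, slack = 7, bound satisfied, not MDS.

Singleton bound: d ≤ n − k + 1.
Here n = 23, k = 4, so n − k + 1 = 20.
Given d = 13, check d ≤ 20: YES.
Slack = (n − k + 1) − d = 7.
The code is NOT MDS (slack = 7 > 0).
Description: the claimed parameters are [23, 4, 13]_5; such a code would be non-MDS.


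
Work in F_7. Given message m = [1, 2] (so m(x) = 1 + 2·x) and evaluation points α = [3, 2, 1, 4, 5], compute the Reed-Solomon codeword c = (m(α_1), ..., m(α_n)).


c = [0, 5, 3, 2, 4]

Message polynomial: m(x) = 1 + 2·x (mod 7).
For each evaluation point α_i, compute m(α_i) mod 7:
  α_1 = 3: Horner steps 2 → 0, so m(3) = 0.
  α_2 = 2: Horner steps 2 → 5, so m(2) = 5.
  α_3 = 1: Horner steps 2 → 3, so m(1) = 3.
  α_4 = 4: Horner steps 2 → 2, so m(4) = 2.
  α_5 = 5: Horner steps 2 → 4, so m(5) = 4.
Codeword c = [0, 5, 3, 2, 4] ∈ F_7^5.


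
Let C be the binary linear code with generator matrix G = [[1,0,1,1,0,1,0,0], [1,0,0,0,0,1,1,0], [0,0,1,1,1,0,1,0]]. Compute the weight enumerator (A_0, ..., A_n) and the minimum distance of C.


Weight distribution: A_0 = 1, A_1 = 1, A_3 = 2, A_4 = 3, A_5 = 1. Minimum distance d = 1.

Enumerate all 2^3 = 8 messages m ∈ F_2^3.
For each, compute codeword c = mG in F_2^8, then tally its weight.
  m = 000 → c = 00000000, weight = 0.
  m = 100 → c = 10110100, weight = 4.
  m = 010 → c = 10000110, weight = 3.
  m = 110 → c = 00110010, weight = 3.
  m = 001 → c = 00111010, weight = 4.
  m = 101 → c = 10001110, weight = 4.
  m = 011 → c = 10111100, weight = 5.
  m = 111 → c = 00001000, weight = 1.
Tally weights:
  weight 0: 1 codewords.
  weight 1: 1 codewords.
  weight 3: 2 codewords.
  weight 4: 3 codewords.
  weight 5: 1 codewords.
Minimum distance d = smallest w > 0 with A_w > 0 = 1.
Sanity: Σ A_w = 8 = 2^3 = 8 ✓.


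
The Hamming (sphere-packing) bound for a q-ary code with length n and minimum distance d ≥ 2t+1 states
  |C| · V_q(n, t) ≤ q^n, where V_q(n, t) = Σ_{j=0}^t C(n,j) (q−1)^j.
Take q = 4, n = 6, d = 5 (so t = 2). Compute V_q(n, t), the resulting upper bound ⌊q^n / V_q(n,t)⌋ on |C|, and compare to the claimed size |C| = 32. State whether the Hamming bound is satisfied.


V_q(n, t) = 154, q^n = 4096, Hamming bound = 26, |C| = 32 > bound (violated).

Step 1: Compute V_q(n, t) = Σ_{j=0}^2 C(n, j) (q−1)^j.
  j = 0: C(6,0)·(3)^0 = 1·1 = 1.
  j = 1: C(6,1)·(3)^1 = 6·3 = 18.
  j = 2: C(6,2)·(3)^2 = 15·9 = 135.
  V_q(n, t) = 1 + 18 + 135 = 154.
Step 2: q^n = 4^6 = 4096.
Step 3: Hamming bound ⌊q^n / V_q(n,t)⌋ = ⌊4096/154⌋ = 26.
Step 4: Compare |C| = 32 to 26: violated.
The claimed |C| lies above the Hamming bound, so no 4-ary code of length 6 with d ≥ 5 can have 32 codewords.


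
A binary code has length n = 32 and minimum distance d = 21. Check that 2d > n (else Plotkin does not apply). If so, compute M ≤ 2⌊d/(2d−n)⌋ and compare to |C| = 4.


Plotkin bound M ≤ 4; given |C| = 4 ≤ bound (satisfied).

Check applicability: 2d = 42, n = 32.
2d − n = 10 > 0, so Plotkin applies.
Compute d/(2d−n) = 21/10 ≈ 2.1000.
⌊d/(2d−n)⌋ = 2.
Plotkin bound: M ≤ 2·2 = 4.
Given |C| = 4, check: satisfied.
This |C| is at the Plotkin bound.


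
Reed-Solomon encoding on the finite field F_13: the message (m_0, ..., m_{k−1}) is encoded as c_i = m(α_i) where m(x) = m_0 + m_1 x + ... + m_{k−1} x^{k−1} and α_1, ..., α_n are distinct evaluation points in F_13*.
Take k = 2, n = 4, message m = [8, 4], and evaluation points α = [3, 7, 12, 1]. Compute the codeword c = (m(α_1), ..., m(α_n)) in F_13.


c = [7, 10, 4, 12]

Message polynomial: m(x) = 8 + 4·x (mod 13).
For each evaluation point α_i, compute m(α_i) mod 13:
  α_1 = 3: Horner steps 4 → 7, so m(3) = 7.
  α_2 = 7: Horner steps 4 → 10, so m(7) = 10.
  α_3 = 12: Horner steps 4 → 4, so m(12) = 4.
  α_4 = 1: Horner steps 4 → 12, so m(1) = 12.
Codeword c = [7, 10, 4, 12] ∈ F_13^4.


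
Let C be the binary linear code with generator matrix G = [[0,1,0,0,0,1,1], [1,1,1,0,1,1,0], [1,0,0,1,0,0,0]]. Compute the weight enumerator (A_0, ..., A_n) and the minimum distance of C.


Weight distribution: A_0 = 1, A_2 = 1, A_3 = 1, A_4 = 2, A_5 = 3. Minimum distance d = 2.

Enumerate all 2^3 = 8 messages m ∈ F_2^3.
For each, compute codeword c = mG in F_2^7, then tally its weight.
  m = 000 → c = 0000000, weight = 0.
  m = 100 → c = 0100011, weight = 3.
  m = 010 → c = 1110110, weight = 5.
  m = 110 → c = 1010101, weight = 4.
  m = 001 → c = 1001000, weight = 2.
  m = 101 → c = 1101011, weight = 5.
  m = 011 → c = 0111110, weight = 5.
  m = 111 → c = 0011101, weight = 4.
Tally weights:
  weight 0: 1 codewords.
  weight 2: 1 codewords.
  weight 3: 1 codewords.
  weight 4: 2 codewords.
  weight 5: 3 codewords.
Minimum distance d = smallest w > 0 with A_w > 0 = 2.
Sanity: Σ A_w = 8 = 2^3 = 8 ✓.


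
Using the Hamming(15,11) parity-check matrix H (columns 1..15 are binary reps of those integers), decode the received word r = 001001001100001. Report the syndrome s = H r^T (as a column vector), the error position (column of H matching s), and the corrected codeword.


s = (1, 0, 0, 1)^T, error position = 9, corrected codeword c = 001001000100001

Compute s = H r^T mod 2 one row at a time:
  s_1 = 0 + 1 + 1 + 0 + 0 + 0 + 0 + 1 = 3 ≡ 1 (mod 2).
  s_2 = 0 + 0 + 1 + 0 + 0 + 0 + 0 + 1 = 2 ≡ 0 (mod 2).
  s_3 = 0 + 1 + 1 + 0 + 1 + 0 + 0 + 1 = 4 ≡ 0 (mod 2).
  s_4 = 0 + 1 + 0 + 0 + 1 + 0 + 0 + 1 = 3 ≡ 1 (mod 2).
s = (1, 0, 0, 1)^T — this equals column 9 of H (binary 1001), so error is at position 9.
Correct: flip bit 9 of r = 001001001100001 to get c = 001001000100001.


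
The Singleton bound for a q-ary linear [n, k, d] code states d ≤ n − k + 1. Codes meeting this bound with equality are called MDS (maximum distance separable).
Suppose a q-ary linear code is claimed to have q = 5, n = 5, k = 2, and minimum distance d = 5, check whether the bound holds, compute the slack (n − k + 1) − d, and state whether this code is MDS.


Singleton RHS = n − k + 1 = 4, slack = -1, bound violated (no such code; not MDS).

Singleton bound: d ≤ n − k + 1.
Here n = 5, k = 2, so n − k + 1 = 4.
Given d = 5, check d ≤ 4: NO.
Slack = (n − k + 1) − d = -1.
The slack is negative: d = 5 exceeds n − k + 1 = 4 by 1, so the Singleton bound is violated and no linear [5, 2, 5]_5 code can exist. In particular it is not MDS (MDS requires d = n − k + 1 exactly).
Description: the claimed parameters are [5, 2, 5]_5; such a code would be impossible (violates the Singleton bound).


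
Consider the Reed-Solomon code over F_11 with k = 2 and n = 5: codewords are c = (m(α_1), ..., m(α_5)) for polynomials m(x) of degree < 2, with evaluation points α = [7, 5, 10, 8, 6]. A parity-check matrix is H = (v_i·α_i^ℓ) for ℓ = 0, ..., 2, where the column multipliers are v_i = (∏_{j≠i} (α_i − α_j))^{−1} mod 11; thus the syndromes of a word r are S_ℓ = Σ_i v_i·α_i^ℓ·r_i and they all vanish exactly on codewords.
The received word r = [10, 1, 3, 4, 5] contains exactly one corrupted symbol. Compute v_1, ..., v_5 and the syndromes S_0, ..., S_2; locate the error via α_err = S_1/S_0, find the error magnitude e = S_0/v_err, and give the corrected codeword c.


S = (7, 2, 10), error at position 2, error magnitude e = 1, c = [10, 0, 3, 4, 5].

Step 1: column multipliers v_i = (∏_{j≠i}(α_i − α_j))^{−1} mod 11.
  i = 1 (α = 7): (7−5)(7−10)(7−8)(7−6) = 2·(−3)·(−1)·1 = 6 ≡ 6, so v_1 = 6^{−1} = 2 (mod 11).
  i = 2 (α = 5): (5−7)(5−10)(5−8)(5−6) = (−2)·(−5)·(−3)·(−1) = 30 ≡ 8, so v_2 = 8^{−1} = 7 (mod 11).
  i = 3 (α = 10): (10−7)(10−5)(10−8)(10−6) = 3·5·2·4 = 120 ≡ 10, so v_3 = 10^{−1} = 10 (mod 11).
  i = 4 (α = 8): (8−7)(8−5)(8−10)(8−6) = 1·3·(−2)·2 = −12 ≡ 10, so v_4 = 10^{−1} = 10 (mod 11).
  i = 5 (α = 6): (6−7)(6−5)(6−10)(6−8) = (−1)·1·(−4)·(−2) = −8 ≡ 3, so v_5 = 3^{−1} = 4 (mod 11).
  v = [2, 7, 10, 10, 4].
Step 2: syndromes of r = [10, 1, 3, 4, 5] (all sums mod 11).
  S_0 = Σ v_i r_i = 2·10 + 7·1 + 10·3 + 10·4 + 4·5 = 117 ≡ 7.
  S_1 = Σ v_i α_i r_i = 2·7·10 + 7·5·1 + 10·10·3 + 10·8·4 + 4·6·5 = 915 ≡ 2.
  α_i^2 mod 11 = [5, 3, 1, 9, 3].
  S_2 = Σ v_i α_i^2 r_i = 2·5·10 + 7·3·1 + 10·1·3 + 10·9·4 + 4·3·5 = 571 ≡ 10.
  S = (7, 2, 10) ≠ 0, so r is not a codeword (an error is present).
Step 3: locate the error. For a single error e at position i, S_ℓ = v_i·e·α_i^ℓ, so α_err = S_1/S_0.
  S_0^{−1} = 7^{−1} = 8 (mod 11), so α_err = 2·8 = 16 ≡ 5 = α_2. Error position i = 2.
  Consistency check: S_2/S_1 = 10·6 = 60 ≡ 5 = α_err ✓ (single-error assumption holds).
Step 4: error magnitude e = S_0/v_2 = S_0·∏_{j≠2}(α_2 − α_j) = 7·8 = 56 ≡ 1 (mod 11).
Step 5: correct position 2: c_2 = r_2 − e = 1 − 1 ≡ 0 (mod 11). Hence c = [10, 0, 3, 4, 5].
  Check: interpolating c through the α_i gives m(x) = 8 + 5·x (degree < 2) with m(α_i) = c_i for every i, so c is indeed a codeword.
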